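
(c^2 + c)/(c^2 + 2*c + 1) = c/(c + 1)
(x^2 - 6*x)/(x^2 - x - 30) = x/(x + 5)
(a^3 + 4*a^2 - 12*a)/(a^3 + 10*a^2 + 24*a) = (a - 2)/(a + 4)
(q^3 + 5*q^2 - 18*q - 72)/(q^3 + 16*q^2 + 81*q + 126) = (q - 4)/(q + 7)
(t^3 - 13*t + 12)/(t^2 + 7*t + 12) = (t^2 - 4*t + 3)/(t + 3)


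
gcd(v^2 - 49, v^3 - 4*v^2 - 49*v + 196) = v^2 - 49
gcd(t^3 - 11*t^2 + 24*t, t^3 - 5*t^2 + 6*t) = t^2 - 3*t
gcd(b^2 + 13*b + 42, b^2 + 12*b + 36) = b + 6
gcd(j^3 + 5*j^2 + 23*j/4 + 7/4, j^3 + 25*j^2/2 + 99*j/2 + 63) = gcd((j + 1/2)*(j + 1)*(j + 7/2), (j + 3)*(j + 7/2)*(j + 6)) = j + 7/2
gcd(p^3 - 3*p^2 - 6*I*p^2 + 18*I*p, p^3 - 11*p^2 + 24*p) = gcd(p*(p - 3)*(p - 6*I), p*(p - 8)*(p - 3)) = p^2 - 3*p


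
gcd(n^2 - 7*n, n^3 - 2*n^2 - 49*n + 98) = n - 7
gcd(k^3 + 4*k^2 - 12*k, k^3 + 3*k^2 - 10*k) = k^2 - 2*k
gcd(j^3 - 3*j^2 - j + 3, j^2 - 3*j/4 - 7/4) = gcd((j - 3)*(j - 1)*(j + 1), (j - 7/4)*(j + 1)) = j + 1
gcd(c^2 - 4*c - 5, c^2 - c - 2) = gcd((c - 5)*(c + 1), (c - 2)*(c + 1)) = c + 1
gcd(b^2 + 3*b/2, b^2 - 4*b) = b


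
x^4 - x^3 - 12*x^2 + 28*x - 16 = (x - 2)^2*(x - 1)*(x + 4)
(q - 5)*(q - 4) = q^2 - 9*q + 20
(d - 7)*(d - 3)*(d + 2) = d^3 - 8*d^2 + d + 42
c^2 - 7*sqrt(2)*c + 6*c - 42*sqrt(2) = (c + 6)*(c - 7*sqrt(2))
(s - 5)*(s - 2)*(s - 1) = s^3 - 8*s^2 + 17*s - 10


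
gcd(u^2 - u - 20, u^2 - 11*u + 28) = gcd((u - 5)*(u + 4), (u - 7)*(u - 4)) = 1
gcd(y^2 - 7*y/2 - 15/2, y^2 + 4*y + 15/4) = y + 3/2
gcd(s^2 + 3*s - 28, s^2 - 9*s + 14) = 1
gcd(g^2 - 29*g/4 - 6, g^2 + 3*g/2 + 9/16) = g + 3/4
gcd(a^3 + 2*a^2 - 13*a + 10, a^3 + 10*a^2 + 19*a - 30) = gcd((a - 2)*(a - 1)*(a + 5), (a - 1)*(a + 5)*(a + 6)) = a^2 + 4*a - 5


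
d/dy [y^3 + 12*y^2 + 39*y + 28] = 3*y^2 + 24*y + 39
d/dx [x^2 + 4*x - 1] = 2*x + 4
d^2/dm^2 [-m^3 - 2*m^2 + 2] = -6*m - 4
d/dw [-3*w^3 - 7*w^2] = w*(-9*w - 14)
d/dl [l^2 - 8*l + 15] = 2*l - 8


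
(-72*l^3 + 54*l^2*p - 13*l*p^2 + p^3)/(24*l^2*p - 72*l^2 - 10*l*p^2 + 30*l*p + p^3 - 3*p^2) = (-3*l + p)/(p - 3)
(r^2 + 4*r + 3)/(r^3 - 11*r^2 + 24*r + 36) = (r + 3)/(r^2 - 12*r + 36)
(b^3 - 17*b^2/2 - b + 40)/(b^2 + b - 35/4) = 2*(b^2 - 6*b - 16)/(2*b + 7)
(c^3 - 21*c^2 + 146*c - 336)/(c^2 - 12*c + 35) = (c^2 - 14*c + 48)/(c - 5)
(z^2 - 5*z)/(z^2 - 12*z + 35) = z/(z - 7)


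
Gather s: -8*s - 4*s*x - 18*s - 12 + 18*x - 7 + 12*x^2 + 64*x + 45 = s*(-4*x - 26) + 12*x^2 + 82*x + 26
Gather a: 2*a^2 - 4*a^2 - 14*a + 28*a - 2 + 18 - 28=-2*a^2 + 14*a - 12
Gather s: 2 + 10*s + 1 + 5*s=15*s + 3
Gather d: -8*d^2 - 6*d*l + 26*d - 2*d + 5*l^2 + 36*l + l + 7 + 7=-8*d^2 + d*(24 - 6*l) + 5*l^2 + 37*l + 14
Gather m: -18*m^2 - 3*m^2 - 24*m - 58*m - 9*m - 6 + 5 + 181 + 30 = -21*m^2 - 91*m + 210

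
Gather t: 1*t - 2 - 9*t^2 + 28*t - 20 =-9*t^2 + 29*t - 22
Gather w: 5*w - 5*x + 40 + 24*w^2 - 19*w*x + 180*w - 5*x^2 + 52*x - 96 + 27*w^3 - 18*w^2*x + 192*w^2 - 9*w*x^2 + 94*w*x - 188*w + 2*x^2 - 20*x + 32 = 27*w^3 + w^2*(216 - 18*x) + w*(-9*x^2 + 75*x - 3) - 3*x^2 + 27*x - 24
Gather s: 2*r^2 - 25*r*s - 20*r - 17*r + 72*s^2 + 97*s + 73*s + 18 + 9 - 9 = 2*r^2 - 37*r + 72*s^2 + s*(170 - 25*r) + 18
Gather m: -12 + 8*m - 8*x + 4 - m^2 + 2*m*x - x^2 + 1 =-m^2 + m*(2*x + 8) - x^2 - 8*x - 7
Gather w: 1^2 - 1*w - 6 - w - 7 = -2*w - 12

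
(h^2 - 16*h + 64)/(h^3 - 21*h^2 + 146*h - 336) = (h - 8)/(h^2 - 13*h + 42)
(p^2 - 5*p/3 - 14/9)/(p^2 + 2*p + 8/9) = (3*p - 7)/(3*p + 4)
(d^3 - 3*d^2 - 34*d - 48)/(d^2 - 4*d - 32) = (d^2 + 5*d + 6)/(d + 4)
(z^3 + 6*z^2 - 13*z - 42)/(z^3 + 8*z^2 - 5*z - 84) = (z + 2)/(z + 4)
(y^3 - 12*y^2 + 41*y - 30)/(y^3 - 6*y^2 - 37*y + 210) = (y^2 - 7*y + 6)/(y^2 - y - 42)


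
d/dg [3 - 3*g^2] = -6*g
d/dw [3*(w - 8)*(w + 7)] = 6*w - 3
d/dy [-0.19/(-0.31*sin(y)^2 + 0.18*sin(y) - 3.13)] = (0.0342 - 0.1178*sin(y))*cos(y)/(0.31*sin(y)^2 - 0.18*sin(y) + 3.13)^2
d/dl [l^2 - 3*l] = 2*l - 3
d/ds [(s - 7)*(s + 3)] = 2*s - 4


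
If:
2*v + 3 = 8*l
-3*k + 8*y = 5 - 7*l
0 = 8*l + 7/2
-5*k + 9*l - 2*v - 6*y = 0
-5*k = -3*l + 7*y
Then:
No Solution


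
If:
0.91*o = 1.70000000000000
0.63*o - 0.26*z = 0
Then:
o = 1.87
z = 4.53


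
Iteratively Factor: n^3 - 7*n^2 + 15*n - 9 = (n - 3)*(n^2 - 4*n + 3) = (n - 3)^2*(n - 1)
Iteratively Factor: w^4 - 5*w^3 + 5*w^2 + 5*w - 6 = (w - 2)*(w^3 - 3*w^2 - w + 3) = (w - 2)*(w - 1)*(w^2 - 2*w - 3) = (w - 3)*(w - 2)*(w - 1)*(w + 1)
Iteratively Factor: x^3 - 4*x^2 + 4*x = (x - 2)*(x^2 - 2*x) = x*(x - 2)*(x - 2)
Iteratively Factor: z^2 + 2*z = (z)*(z + 2)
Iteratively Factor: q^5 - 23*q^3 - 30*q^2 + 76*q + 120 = (q + 2)*(q^4 - 2*q^3 - 19*q^2 + 8*q + 60) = (q - 5)*(q + 2)*(q^3 + 3*q^2 - 4*q - 12) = (q - 5)*(q + 2)^2*(q^2 + q - 6) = (q - 5)*(q - 2)*(q + 2)^2*(q + 3)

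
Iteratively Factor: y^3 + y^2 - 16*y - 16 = (y - 4)*(y^2 + 5*y + 4) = (y - 4)*(y + 4)*(y + 1)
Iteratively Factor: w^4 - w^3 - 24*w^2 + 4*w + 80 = (w + 4)*(w^3 - 5*w^2 - 4*w + 20) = (w - 2)*(w + 4)*(w^2 - 3*w - 10) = (w - 5)*(w - 2)*(w + 4)*(w + 2)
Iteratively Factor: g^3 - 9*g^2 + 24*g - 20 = (g - 2)*(g^2 - 7*g + 10) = (g - 5)*(g - 2)*(g - 2)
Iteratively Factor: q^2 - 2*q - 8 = (q + 2)*(q - 4)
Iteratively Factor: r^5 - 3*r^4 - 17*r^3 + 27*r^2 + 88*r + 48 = (r - 4)*(r^4 + r^3 - 13*r^2 - 25*r - 12) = (r - 4)^2*(r^3 + 5*r^2 + 7*r + 3) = (r - 4)^2*(r + 3)*(r^2 + 2*r + 1) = (r - 4)^2*(r + 1)*(r + 3)*(r + 1)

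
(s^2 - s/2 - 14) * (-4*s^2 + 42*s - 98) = -4*s^4 + 44*s^3 - 63*s^2 - 539*s + 1372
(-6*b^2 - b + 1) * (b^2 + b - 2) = -6*b^4 - 7*b^3 + 12*b^2 + 3*b - 2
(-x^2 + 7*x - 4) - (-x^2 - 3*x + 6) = 10*x - 10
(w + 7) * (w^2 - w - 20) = w^3 + 6*w^2 - 27*w - 140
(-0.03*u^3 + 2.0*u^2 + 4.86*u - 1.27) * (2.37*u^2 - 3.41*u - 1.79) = -0.0711*u^5 + 4.8423*u^4 + 4.7519*u^3 - 23.1625*u^2 - 4.3687*u + 2.2733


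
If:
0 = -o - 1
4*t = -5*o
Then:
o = -1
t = 5/4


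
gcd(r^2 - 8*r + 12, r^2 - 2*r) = r - 2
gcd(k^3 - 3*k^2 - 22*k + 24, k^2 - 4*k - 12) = k - 6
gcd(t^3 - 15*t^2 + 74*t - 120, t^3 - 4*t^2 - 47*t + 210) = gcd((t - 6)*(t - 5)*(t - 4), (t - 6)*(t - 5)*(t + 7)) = t^2 - 11*t + 30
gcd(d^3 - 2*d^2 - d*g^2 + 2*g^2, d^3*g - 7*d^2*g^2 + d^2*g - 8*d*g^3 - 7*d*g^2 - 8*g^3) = d + g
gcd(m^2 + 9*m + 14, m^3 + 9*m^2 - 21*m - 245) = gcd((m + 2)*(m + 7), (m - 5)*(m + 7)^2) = m + 7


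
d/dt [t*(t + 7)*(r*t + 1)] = 3*r*t^2 + 14*r*t + 2*t + 7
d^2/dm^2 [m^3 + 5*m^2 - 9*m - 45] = 6*m + 10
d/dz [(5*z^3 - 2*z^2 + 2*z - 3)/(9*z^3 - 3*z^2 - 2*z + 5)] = (3*z^4 - 56*z^3 + 166*z^2 - 38*z + 4)/(81*z^6 - 54*z^5 - 27*z^4 + 102*z^3 - 26*z^2 - 20*z + 25)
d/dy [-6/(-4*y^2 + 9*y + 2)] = 6*(9 - 8*y)/(-4*y^2 + 9*y + 2)^2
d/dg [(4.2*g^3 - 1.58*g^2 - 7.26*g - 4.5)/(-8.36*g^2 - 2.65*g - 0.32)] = (-35.112*g^4 - 22.26*g^3 - 60.5386*g^2 - 74.2288*g - 9.6018)/(69.8896*g^4 + 44.308*g^3 + 12.3729*g^2 + 1.696*g + 0.1024)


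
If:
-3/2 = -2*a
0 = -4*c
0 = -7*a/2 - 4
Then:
No Solution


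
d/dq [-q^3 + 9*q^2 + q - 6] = -3*q^2 + 18*q + 1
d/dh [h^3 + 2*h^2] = h*(3*h + 4)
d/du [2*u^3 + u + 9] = 6*u^2 + 1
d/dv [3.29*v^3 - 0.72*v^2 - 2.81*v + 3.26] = 9.87*v^2 - 1.44*v - 2.81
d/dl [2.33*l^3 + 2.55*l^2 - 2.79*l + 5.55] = 6.99*l^2 + 5.1*l - 2.79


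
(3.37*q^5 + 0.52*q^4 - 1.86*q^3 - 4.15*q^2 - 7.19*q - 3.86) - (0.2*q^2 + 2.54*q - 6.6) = 3.37*q^5 + 0.52*q^4 - 1.86*q^3 - 4.35*q^2 - 9.73*q + 2.74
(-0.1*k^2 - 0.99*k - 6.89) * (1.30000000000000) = -0.13*k^2 - 1.287*k - 8.957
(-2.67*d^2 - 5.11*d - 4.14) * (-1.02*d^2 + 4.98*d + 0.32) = 2.7234*d^4 - 8.0844*d^3 - 22.0794*d^2 - 22.2524*d - 1.3248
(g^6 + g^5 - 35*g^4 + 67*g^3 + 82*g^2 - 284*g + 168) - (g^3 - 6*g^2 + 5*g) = g^6 + g^5 - 35*g^4 + 66*g^3 + 88*g^2 - 289*g + 168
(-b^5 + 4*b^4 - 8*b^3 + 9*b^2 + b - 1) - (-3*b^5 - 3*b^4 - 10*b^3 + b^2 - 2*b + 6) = 2*b^5 + 7*b^4 + 2*b^3 + 8*b^2 + 3*b - 7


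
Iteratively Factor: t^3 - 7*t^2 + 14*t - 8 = (t - 1)*(t^2 - 6*t + 8) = (t - 4)*(t - 1)*(t - 2)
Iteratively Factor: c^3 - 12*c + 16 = (c - 2)*(c^2 + 2*c - 8) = (c - 2)^2*(c + 4)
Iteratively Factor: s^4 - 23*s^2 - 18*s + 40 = (s - 1)*(s^3 + s^2 - 22*s - 40) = (s - 1)*(s + 4)*(s^2 - 3*s - 10) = (s - 5)*(s - 1)*(s + 4)*(s + 2)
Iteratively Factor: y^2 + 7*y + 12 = (y + 4)*(y + 3)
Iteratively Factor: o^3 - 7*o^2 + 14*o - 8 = (o - 2)*(o^2 - 5*o + 4) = (o - 2)*(o - 1)*(o - 4)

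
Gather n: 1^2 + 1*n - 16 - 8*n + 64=49 - 7*n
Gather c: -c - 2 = -c - 2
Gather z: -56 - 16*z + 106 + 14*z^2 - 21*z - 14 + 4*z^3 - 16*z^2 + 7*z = 4*z^3 - 2*z^2 - 30*z + 36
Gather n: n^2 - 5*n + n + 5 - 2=n^2 - 4*n + 3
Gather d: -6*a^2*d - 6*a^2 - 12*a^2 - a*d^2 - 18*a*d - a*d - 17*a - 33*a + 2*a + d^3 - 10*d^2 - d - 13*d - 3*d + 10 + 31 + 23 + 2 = -18*a^2 - 48*a + d^3 + d^2*(-a - 10) + d*(-6*a^2 - 19*a - 17) + 66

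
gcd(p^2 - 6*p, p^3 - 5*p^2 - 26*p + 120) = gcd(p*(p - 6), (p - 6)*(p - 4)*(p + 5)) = p - 6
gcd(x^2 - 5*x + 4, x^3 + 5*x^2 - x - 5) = x - 1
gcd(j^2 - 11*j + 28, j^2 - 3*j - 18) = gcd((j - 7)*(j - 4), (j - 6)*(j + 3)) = 1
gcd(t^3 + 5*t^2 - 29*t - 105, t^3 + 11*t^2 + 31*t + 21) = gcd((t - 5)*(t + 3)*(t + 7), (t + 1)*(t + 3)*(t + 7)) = t^2 + 10*t + 21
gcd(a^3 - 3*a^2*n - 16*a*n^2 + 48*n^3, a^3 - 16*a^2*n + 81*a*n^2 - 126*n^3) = a - 3*n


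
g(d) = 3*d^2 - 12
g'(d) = 6*d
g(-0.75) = -10.31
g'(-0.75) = -4.50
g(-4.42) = 46.61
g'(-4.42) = -26.52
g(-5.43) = 76.45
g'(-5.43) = -32.58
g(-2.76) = 10.85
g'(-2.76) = -16.56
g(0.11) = -11.96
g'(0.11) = 0.66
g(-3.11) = 17.02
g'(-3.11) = -18.66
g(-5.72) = 86.16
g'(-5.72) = -34.32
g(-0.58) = -10.99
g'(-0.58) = -3.48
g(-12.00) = 420.00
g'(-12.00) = -72.00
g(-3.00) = 15.00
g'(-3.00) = -18.00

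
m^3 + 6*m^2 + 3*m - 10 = (m - 1)*(m + 2)*(m + 5)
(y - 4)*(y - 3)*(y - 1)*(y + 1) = y^4 - 7*y^3 + 11*y^2 + 7*y - 12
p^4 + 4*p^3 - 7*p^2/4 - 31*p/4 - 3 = (p - 3/2)*(p + 1/2)*(p + 1)*(p + 4)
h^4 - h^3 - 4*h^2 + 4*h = h*(h - 2)*(h - 1)*(h + 2)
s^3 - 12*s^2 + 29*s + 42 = (s - 7)*(s - 6)*(s + 1)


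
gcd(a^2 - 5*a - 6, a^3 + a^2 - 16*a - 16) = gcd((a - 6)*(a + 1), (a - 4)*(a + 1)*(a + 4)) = a + 1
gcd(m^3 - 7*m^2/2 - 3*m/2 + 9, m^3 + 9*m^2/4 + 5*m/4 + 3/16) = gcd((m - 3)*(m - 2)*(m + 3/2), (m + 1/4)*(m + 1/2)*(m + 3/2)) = m + 3/2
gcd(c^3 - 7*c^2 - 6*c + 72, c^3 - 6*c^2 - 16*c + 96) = c^2 - 10*c + 24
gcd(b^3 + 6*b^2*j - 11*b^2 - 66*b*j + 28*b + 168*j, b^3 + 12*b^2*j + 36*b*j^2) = b + 6*j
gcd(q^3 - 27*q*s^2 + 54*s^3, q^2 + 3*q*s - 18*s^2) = q^2 + 3*q*s - 18*s^2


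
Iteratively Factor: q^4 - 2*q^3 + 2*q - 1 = (q - 1)*(q^3 - q^2 - q + 1) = (q - 1)^2*(q^2 - 1) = (q - 1)^2*(q + 1)*(q - 1)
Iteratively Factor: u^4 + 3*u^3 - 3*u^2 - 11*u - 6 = (u - 2)*(u^3 + 5*u^2 + 7*u + 3) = (u - 2)*(u + 3)*(u^2 + 2*u + 1) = (u - 2)*(u + 1)*(u + 3)*(u + 1)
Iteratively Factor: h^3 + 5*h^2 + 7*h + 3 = (h + 1)*(h^2 + 4*h + 3) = (h + 1)^2*(h + 3)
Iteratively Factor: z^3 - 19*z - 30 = (z + 2)*(z^2 - 2*z - 15) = (z - 5)*(z + 2)*(z + 3)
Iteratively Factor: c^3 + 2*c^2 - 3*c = (c - 1)*(c^2 + 3*c) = c*(c - 1)*(c + 3)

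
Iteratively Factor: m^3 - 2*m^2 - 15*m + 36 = (m - 3)*(m^2 + m - 12) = (m - 3)*(m + 4)*(m - 3)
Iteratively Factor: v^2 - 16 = (v - 4)*(v + 4)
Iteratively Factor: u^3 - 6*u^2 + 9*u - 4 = (u - 1)*(u^2 - 5*u + 4) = (u - 1)^2*(u - 4)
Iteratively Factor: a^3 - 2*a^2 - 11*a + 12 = (a - 4)*(a^2 + 2*a - 3) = (a - 4)*(a - 1)*(a + 3)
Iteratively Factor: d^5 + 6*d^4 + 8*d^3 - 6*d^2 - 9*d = (d + 3)*(d^4 + 3*d^3 - d^2 - 3*d) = (d - 1)*(d + 3)*(d^3 + 4*d^2 + 3*d) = d*(d - 1)*(d + 3)*(d^2 + 4*d + 3) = d*(d - 1)*(d + 3)^2*(d + 1)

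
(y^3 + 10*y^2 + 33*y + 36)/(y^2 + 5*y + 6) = (y^2 + 7*y + 12)/(y + 2)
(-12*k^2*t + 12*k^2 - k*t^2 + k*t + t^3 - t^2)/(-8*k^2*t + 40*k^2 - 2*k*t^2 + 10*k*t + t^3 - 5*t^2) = (3*k*t - 3*k + t^2 - t)/(2*k*t - 10*k + t^2 - 5*t)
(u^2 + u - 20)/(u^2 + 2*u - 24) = (u + 5)/(u + 6)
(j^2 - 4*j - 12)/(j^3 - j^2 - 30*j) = (j + 2)/(j*(j + 5))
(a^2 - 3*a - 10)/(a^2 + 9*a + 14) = (a - 5)/(a + 7)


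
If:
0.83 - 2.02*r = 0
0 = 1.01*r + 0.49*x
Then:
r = 0.41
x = -0.85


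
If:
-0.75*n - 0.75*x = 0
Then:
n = -x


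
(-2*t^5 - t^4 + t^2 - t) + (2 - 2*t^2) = -2*t^5 - t^4 - t^2 - t + 2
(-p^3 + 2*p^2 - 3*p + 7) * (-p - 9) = p^4 + 7*p^3 - 15*p^2 + 20*p - 63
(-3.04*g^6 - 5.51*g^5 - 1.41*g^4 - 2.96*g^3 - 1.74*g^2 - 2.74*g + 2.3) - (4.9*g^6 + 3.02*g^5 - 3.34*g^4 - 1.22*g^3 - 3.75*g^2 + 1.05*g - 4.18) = -7.94*g^6 - 8.53*g^5 + 1.93*g^4 - 1.74*g^3 + 2.01*g^2 - 3.79*g + 6.48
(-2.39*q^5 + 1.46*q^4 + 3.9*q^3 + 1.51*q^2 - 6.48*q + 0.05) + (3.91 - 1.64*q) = -2.39*q^5 + 1.46*q^4 + 3.9*q^3 + 1.51*q^2 - 8.12*q + 3.96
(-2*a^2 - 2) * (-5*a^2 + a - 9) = 10*a^4 - 2*a^3 + 28*a^2 - 2*a + 18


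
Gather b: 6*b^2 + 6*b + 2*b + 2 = 6*b^2 + 8*b + 2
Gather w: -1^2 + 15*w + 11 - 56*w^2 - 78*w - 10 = -56*w^2 - 63*w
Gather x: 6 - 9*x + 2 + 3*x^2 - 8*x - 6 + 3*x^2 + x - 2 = 6*x^2 - 16*x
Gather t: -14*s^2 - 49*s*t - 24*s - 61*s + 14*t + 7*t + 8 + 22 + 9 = -14*s^2 - 85*s + t*(21 - 49*s) + 39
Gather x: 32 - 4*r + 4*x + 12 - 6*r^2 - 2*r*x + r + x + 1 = -6*r^2 - 3*r + x*(5 - 2*r) + 45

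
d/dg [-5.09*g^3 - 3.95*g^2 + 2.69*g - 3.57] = -15.27*g^2 - 7.9*g + 2.69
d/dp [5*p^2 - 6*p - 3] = 10*p - 6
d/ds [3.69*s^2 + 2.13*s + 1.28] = 7.38*s + 2.13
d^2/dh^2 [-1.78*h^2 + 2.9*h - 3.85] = -3.56000000000000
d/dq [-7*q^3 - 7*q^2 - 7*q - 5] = -21*q^2 - 14*q - 7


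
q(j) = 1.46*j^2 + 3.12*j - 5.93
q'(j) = 2.92*j + 3.12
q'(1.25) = 6.77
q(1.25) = 0.25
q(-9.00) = 84.25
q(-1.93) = -6.51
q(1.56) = 2.49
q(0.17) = -5.36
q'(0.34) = 4.11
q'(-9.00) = -23.16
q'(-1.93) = -2.52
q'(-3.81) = -8.01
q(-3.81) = 3.38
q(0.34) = -4.70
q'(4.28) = 15.62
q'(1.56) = 7.68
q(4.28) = 34.17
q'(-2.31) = -3.63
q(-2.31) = -5.35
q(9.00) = 140.41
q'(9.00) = 29.40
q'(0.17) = 3.62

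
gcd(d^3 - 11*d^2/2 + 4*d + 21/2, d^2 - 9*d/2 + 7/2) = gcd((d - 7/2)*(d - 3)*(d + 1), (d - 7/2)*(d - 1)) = d - 7/2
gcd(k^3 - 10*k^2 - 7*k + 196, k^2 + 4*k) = k + 4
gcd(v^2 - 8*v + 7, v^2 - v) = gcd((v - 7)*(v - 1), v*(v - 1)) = v - 1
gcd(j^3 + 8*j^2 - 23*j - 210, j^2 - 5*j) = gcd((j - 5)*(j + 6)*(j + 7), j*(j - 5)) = j - 5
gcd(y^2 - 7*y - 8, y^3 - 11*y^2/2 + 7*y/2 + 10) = y + 1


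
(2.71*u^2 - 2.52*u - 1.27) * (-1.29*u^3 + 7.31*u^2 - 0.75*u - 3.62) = -3.4959*u^5 + 23.0609*u^4 - 18.8154*u^3 - 17.2039*u^2 + 10.0749*u + 4.5974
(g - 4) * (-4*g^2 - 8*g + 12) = -4*g^3 + 8*g^2 + 44*g - 48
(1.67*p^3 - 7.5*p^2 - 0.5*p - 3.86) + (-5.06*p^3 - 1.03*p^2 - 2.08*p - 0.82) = -3.39*p^3 - 8.53*p^2 - 2.58*p - 4.68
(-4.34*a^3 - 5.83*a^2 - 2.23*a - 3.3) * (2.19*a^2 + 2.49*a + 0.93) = -9.5046*a^5 - 23.5743*a^4 - 23.4366*a^3 - 18.2016*a^2 - 10.2909*a - 3.069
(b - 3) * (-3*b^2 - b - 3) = -3*b^3 + 8*b^2 + 9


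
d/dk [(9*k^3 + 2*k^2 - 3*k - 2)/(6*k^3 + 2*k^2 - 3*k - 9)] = (6*k^4 - 18*k^3 - 207*k^2 - 28*k + 21)/(36*k^6 + 24*k^5 - 32*k^4 - 120*k^3 - 27*k^2 + 54*k + 81)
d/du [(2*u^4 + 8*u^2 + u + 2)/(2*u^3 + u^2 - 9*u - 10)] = (4*u^6 + 4*u^5 - 70*u^4 - 84*u^3 - 85*u^2 - 164*u + 8)/(4*u^6 + 4*u^5 - 35*u^4 - 58*u^3 + 61*u^2 + 180*u + 100)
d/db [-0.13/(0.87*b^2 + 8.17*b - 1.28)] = (0.2262*b + 1.0621)/(0.87*b^2 + 8.17*b - 1.28)^2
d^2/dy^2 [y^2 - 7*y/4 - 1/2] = 2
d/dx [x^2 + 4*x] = 2*x + 4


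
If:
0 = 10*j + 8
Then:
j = -4/5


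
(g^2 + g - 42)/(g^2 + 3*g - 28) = (g - 6)/(g - 4)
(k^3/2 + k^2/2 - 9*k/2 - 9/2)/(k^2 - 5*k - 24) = (k^2 - 2*k - 3)/(2*(k - 8))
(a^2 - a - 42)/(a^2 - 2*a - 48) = (a - 7)/(a - 8)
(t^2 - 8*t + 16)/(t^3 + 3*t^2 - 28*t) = (t - 4)/(t*(t + 7))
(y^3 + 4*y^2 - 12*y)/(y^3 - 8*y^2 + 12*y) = (y + 6)/(y - 6)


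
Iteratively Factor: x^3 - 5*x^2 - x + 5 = (x - 1)*(x^2 - 4*x - 5) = (x - 5)*(x - 1)*(x + 1)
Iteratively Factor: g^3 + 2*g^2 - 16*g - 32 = (g + 2)*(g^2 - 16) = (g - 4)*(g + 2)*(g + 4)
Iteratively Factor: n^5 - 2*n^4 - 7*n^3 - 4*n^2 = (n)*(n^4 - 2*n^3 - 7*n^2 - 4*n) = n*(n + 1)*(n^3 - 3*n^2 - 4*n) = n*(n - 4)*(n + 1)*(n^2 + n) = n*(n - 4)*(n + 1)^2*(n)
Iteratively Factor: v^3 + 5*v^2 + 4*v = (v + 4)*(v^2 + v) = v*(v + 4)*(v + 1)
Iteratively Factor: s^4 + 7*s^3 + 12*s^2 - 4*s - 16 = (s - 1)*(s^3 + 8*s^2 + 20*s + 16) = (s - 1)*(s + 2)*(s^2 + 6*s + 8) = (s - 1)*(s + 2)*(s + 4)*(s + 2)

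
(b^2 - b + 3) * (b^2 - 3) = b^4 - b^3 + 3*b - 9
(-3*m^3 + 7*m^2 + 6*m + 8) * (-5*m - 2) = 15*m^4 - 29*m^3 - 44*m^2 - 52*m - 16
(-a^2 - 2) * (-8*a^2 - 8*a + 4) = 8*a^4 + 8*a^3 + 12*a^2 + 16*a - 8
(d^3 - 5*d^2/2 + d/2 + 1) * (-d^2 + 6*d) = -d^5 + 17*d^4/2 - 31*d^3/2 + 2*d^2 + 6*d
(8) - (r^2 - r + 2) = -r^2 + r + 6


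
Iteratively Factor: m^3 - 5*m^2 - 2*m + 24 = (m - 4)*(m^2 - m - 6) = (m - 4)*(m - 3)*(m + 2)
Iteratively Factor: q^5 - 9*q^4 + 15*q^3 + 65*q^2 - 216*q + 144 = (q - 3)*(q^4 - 6*q^3 - 3*q^2 + 56*q - 48) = (q - 3)*(q - 1)*(q^3 - 5*q^2 - 8*q + 48) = (q - 4)*(q - 3)*(q - 1)*(q^2 - q - 12) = (q - 4)*(q - 3)*(q - 1)*(q + 3)*(q - 4)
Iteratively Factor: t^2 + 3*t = (t + 3)*(t)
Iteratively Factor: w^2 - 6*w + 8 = (w - 2)*(w - 4)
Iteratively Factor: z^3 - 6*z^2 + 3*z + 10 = (z + 1)*(z^2 - 7*z + 10) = (z - 2)*(z + 1)*(z - 5)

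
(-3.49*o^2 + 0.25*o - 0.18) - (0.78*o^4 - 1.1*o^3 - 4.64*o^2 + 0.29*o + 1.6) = -0.78*o^4 + 1.1*o^3 + 1.15*o^2 - 0.04*o - 1.78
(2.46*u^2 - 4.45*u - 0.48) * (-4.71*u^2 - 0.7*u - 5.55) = -11.5866*u^4 + 19.2375*u^3 - 8.2772*u^2 + 25.0335*u + 2.664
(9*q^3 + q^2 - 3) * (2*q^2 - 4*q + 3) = 18*q^5 - 34*q^4 + 23*q^3 - 3*q^2 + 12*q - 9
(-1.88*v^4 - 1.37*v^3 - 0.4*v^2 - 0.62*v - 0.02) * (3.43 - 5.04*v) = 9.4752*v^5 + 0.4564*v^4 - 2.6831*v^3 + 1.7528*v^2 - 2.0258*v - 0.0686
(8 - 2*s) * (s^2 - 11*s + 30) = -2*s^3 + 30*s^2 - 148*s + 240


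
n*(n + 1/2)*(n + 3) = n^3 + 7*n^2/2 + 3*n/2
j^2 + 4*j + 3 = (j + 1)*(j + 3)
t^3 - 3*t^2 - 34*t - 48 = (t - 8)*(t + 2)*(t + 3)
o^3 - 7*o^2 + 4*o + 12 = (o - 6)*(o - 2)*(o + 1)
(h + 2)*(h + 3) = h^2 + 5*h + 6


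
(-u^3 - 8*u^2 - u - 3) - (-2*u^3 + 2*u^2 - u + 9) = u^3 - 10*u^2 - 12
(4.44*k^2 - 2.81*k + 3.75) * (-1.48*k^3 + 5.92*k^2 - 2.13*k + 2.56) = -6.5712*k^5 + 30.4436*k^4 - 31.6424*k^3 + 39.5517*k^2 - 15.1811*k + 9.6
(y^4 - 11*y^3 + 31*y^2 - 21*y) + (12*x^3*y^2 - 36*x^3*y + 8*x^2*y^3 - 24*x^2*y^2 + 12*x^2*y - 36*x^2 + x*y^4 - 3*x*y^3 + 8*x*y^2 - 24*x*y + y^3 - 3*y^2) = 12*x^3*y^2 - 36*x^3*y + 8*x^2*y^3 - 24*x^2*y^2 + 12*x^2*y - 36*x^2 + x*y^4 - 3*x*y^3 + 8*x*y^2 - 24*x*y + y^4 - 10*y^3 + 28*y^2 - 21*y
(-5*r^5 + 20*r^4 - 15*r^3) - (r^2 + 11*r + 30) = -5*r^5 + 20*r^4 - 15*r^3 - r^2 - 11*r - 30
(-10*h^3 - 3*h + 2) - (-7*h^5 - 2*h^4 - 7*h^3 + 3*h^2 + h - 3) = 7*h^5 + 2*h^4 - 3*h^3 - 3*h^2 - 4*h + 5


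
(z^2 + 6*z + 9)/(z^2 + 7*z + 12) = (z + 3)/(z + 4)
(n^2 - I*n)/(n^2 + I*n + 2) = n/(n + 2*I)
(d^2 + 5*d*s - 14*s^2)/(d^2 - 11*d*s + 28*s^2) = (d^2 + 5*d*s - 14*s^2)/(d^2 - 11*d*s + 28*s^2)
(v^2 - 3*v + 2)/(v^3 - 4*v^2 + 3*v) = (v - 2)/(v*(v - 3))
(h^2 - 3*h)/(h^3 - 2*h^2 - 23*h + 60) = h/(h^2 + h - 20)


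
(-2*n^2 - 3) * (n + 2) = -2*n^3 - 4*n^2 - 3*n - 6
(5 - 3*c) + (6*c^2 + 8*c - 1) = 6*c^2 + 5*c + 4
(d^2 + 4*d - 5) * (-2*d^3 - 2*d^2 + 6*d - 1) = -2*d^5 - 10*d^4 + 8*d^3 + 33*d^2 - 34*d + 5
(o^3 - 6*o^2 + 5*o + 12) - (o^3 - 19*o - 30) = -6*o^2 + 24*o + 42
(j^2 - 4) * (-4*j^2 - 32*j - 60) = -4*j^4 - 32*j^3 - 44*j^2 + 128*j + 240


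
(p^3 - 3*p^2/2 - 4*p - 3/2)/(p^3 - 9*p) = (2*p^2 + 3*p + 1)/(2*p*(p + 3))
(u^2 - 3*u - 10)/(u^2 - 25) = (u + 2)/(u + 5)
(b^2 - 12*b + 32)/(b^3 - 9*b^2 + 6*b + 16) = (b - 4)/(b^2 - b - 2)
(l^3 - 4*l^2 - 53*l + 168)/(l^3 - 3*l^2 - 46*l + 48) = (l^2 + 4*l - 21)/(l^2 + 5*l - 6)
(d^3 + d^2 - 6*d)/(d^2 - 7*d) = (d^2 + d - 6)/(d - 7)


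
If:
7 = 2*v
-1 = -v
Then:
No Solution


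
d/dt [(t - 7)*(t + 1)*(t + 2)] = 3*t^2 - 8*t - 19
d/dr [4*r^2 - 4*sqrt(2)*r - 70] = 8*r - 4*sqrt(2)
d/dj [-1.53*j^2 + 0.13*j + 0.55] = 0.13 - 3.06*j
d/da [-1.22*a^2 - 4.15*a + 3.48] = -2.44*a - 4.15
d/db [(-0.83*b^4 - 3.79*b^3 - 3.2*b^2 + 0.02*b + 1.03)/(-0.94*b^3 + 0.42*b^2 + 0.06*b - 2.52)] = (0.7802*b^6 - 0.697199999999997*b^5 - 4.7492*b^4 + 7.9492*b^3 + 31.3566*b^2 + 15.2628*b - 0.1122)/(0.8836*b^6 - 0.7896*b^5 + 0.0636*b^4 + 4.788*b^3 - 2.1132*b^2 - 0.3024*b + 6.3504)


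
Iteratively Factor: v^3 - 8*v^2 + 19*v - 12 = (v - 1)*(v^2 - 7*v + 12) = (v - 3)*(v - 1)*(v - 4)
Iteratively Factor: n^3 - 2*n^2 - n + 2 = (n + 1)*(n^2 - 3*n + 2) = (n - 1)*(n + 1)*(n - 2)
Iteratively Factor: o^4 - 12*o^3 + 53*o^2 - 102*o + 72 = (o - 3)*(o^3 - 9*o^2 + 26*o - 24) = (o - 4)*(o - 3)*(o^2 - 5*o + 6) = (o - 4)*(o - 3)*(o - 2)*(o - 3)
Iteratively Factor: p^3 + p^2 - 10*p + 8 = (p - 2)*(p^2 + 3*p - 4) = (p - 2)*(p + 4)*(p - 1)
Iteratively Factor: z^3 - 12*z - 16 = (z + 2)*(z^2 - 2*z - 8) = (z - 4)*(z + 2)*(z + 2)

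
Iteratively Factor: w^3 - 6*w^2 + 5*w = (w - 1)*(w^2 - 5*w) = (w - 5)*(w - 1)*(w)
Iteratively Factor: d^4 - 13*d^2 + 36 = (d - 3)*(d^3 + 3*d^2 - 4*d - 12) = (d - 3)*(d - 2)*(d^2 + 5*d + 6) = (d - 3)*(d - 2)*(d + 3)*(d + 2)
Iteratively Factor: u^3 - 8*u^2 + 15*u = (u - 5)*(u^2 - 3*u) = u*(u - 5)*(u - 3)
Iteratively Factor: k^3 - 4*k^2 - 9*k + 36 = (k - 3)*(k^2 - k - 12) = (k - 4)*(k - 3)*(k + 3)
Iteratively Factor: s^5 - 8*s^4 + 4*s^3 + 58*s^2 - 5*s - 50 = (s + 2)*(s^4 - 10*s^3 + 24*s^2 + 10*s - 25) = (s + 1)*(s + 2)*(s^3 - 11*s^2 + 35*s - 25) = (s - 5)*(s + 1)*(s + 2)*(s^2 - 6*s + 5) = (s - 5)^2*(s + 1)*(s + 2)*(s - 1)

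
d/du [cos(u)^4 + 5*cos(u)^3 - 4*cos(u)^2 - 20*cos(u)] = (-4*cos(u)^3 - 15*cos(u)^2 + 8*cos(u) + 20)*sin(u)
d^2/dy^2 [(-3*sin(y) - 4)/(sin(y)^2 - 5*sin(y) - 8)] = (-3*sin(y)^5 - 31*sin(y)^4 - 78*sin(y)^3 - 84*sin(y)^2 - 8*sin(y) + 24)/(5*sin(y) + cos(y)^2 + 7)^3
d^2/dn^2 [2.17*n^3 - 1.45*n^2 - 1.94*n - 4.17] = 13.02*n - 2.9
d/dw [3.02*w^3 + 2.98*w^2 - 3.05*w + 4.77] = 9.06*w^2 + 5.96*w - 3.05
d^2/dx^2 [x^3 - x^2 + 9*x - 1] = 6*x - 2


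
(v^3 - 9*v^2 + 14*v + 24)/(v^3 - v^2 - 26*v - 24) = (v - 4)/(v + 4)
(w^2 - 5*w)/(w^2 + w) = (w - 5)/(w + 1)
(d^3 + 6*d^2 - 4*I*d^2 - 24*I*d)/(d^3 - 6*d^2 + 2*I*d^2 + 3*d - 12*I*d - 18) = (d^3 + d^2*(6 - 4*I) - 24*I*d)/(d^3 + d^2*(-6 + 2*I) + d*(3 - 12*I) - 18)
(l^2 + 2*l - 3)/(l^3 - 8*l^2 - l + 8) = (l + 3)/(l^2 - 7*l - 8)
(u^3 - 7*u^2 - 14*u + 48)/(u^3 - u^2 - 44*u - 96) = (u - 2)/(u + 4)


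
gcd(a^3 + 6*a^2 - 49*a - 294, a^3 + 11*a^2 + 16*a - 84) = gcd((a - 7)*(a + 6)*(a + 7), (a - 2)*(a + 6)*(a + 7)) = a^2 + 13*a + 42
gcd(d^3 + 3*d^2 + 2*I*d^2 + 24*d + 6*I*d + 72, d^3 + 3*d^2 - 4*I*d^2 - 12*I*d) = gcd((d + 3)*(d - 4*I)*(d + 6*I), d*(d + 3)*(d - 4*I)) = d^2 + d*(3 - 4*I) - 12*I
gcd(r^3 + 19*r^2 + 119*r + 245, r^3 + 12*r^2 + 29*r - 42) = r + 7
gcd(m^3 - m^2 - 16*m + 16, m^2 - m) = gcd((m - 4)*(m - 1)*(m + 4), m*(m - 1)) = m - 1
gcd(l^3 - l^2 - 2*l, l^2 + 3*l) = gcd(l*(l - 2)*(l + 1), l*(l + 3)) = l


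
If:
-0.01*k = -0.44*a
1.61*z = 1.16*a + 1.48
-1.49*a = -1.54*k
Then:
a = 0.00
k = 0.00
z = 0.92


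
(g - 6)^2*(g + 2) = g^3 - 10*g^2 + 12*g + 72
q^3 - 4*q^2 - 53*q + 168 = (q - 8)*(q - 3)*(q + 7)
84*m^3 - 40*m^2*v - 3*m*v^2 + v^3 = (-7*m + v)*(-2*m + v)*(6*m + v)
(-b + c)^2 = b^2 - 2*b*c + c^2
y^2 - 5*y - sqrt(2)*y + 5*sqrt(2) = (y - 5)*(y - sqrt(2))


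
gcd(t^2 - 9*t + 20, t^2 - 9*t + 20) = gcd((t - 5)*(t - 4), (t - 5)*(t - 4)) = t^2 - 9*t + 20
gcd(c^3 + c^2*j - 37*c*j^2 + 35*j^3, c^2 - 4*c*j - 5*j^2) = c - 5*j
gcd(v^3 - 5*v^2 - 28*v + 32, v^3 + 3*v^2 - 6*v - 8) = v + 4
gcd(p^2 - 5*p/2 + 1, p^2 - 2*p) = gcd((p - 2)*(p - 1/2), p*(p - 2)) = p - 2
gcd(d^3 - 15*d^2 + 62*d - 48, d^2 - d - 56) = d - 8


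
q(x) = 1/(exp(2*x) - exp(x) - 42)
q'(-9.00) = 0.00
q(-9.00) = -0.02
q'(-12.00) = 0.00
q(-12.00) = -0.02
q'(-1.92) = 0.00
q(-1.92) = -0.02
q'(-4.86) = 0.00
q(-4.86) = -0.02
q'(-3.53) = 0.00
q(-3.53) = -0.02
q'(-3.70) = 0.00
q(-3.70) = -0.02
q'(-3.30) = 0.00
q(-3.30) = -0.02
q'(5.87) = -0.00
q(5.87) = 0.00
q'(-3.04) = 0.00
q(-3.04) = -0.02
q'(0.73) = -0.00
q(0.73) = -0.03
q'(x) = (-2*exp(2*x) + exp(x))/(exp(2*x) - exp(x) - 42)^2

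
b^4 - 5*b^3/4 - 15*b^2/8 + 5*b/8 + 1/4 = (b - 2)*(b - 1/2)*(b + 1/4)*(b + 1)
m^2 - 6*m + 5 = (m - 5)*(m - 1)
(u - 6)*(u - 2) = u^2 - 8*u + 12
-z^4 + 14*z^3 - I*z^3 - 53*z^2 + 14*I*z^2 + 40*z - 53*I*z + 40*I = (z - 8)*(z - 5)*(-I*z + 1)*(-I*z + I)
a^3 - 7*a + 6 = (a - 2)*(a - 1)*(a + 3)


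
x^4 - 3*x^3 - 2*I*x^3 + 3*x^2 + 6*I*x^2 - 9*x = x*(x - 3)*(x - 3*I)*(x + I)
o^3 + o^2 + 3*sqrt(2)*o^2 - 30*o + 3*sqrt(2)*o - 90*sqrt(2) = (o - 5)*(o + 6)*(o + 3*sqrt(2))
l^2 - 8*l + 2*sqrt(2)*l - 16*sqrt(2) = (l - 8)*(l + 2*sqrt(2))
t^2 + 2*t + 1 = (t + 1)^2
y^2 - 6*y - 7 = (y - 7)*(y + 1)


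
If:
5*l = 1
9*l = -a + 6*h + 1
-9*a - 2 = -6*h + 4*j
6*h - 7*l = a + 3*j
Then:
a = -1/20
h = 1/8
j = -1/5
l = 1/5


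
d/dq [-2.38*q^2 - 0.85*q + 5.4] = -4.76*q - 0.85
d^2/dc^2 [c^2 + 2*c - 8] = 2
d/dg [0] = 0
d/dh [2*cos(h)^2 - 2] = -2*sin(2*h)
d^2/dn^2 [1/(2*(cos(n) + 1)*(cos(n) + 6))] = (-4*sin(n)^4 + 27*sin(n)^2 + 273*cos(n)/4 - 21*cos(3*n)/4 + 63)/(2*(cos(n) + 1)^3*(cos(n) + 6)^3)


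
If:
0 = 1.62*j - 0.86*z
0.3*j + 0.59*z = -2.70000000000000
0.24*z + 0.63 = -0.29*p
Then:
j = -1.91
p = 0.81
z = -3.60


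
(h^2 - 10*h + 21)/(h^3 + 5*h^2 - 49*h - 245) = (h - 3)/(h^2 + 12*h + 35)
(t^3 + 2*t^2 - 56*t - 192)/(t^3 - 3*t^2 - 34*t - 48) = (t^2 + 10*t + 24)/(t^2 + 5*t + 6)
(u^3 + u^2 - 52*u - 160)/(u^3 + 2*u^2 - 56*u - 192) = (u + 5)/(u + 6)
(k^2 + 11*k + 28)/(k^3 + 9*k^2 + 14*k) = (k + 4)/(k*(k + 2))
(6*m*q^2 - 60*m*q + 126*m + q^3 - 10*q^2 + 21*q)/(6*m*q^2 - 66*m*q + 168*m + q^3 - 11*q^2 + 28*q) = (q - 3)/(q - 4)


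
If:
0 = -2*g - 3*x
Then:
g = -3*x/2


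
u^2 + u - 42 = (u - 6)*(u + 7)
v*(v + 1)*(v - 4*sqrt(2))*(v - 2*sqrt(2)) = v^4 - 6*sqrt(2)*v^3 + v^3 - 6*sqrt(2)*v^2 + 16*v^2 + 16*v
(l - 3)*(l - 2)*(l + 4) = l^3 - l^2 - 14*l + 24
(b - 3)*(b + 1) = b^2 - 2*b - 3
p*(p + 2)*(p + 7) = p^3 + 9*p^2 + 14*p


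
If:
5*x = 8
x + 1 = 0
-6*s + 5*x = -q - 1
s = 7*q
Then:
No Solution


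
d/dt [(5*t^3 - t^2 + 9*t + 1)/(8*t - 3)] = (80*t^3 - 53*t^2 + 6*t - 35)/(64*t^2 - 48*t + 9)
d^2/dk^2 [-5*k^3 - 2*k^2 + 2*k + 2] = -30*k - 4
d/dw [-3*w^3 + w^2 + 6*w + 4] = -9*w^2 + 2*w + 6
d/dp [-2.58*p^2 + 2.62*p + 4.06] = 2.62 - 5.16*p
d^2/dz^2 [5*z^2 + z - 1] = 10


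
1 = 1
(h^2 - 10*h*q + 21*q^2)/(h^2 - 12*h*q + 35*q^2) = (-h + 3*q)/(-h + 5*q)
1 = 1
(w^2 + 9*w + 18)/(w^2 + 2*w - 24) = (w + 3)/(w - 4)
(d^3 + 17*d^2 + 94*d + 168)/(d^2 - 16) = (d^2 + 13*d + 42)/(d - 4)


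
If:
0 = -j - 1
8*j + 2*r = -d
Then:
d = 8 - 2*r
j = -1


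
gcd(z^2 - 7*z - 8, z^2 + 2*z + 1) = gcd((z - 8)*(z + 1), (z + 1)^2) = z + 1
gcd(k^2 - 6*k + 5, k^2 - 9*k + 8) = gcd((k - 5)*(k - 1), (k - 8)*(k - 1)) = k - 1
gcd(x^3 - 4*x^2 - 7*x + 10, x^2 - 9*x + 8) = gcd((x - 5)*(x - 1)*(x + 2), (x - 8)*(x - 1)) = x - 1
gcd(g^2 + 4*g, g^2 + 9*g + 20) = g + 4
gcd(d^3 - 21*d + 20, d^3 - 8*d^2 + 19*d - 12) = d^2 - 5*d + 4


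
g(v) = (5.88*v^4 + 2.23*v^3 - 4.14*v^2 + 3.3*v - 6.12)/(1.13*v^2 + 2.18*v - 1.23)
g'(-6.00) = -67.55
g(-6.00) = 264.08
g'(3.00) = 24.71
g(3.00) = 32.49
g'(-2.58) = 974.37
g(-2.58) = 269.79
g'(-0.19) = 1.61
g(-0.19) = 4.31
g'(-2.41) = 63566.33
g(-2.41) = 1625.94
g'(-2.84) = 147.33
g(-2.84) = 166.90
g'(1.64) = 12.47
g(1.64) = 7.53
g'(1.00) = 10.95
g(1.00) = 0.55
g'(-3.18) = 19.44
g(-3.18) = 144.31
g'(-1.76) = 71.51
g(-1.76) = -12.45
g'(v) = (-2.26*v - 2.18)*(5.88*v^4 + 2.23*v^3 - 4.14*v^2 + 3.3*v - 6.12)/(1.13*v^2 + 2.18*v - 1.23)^2 + (23.52*v^3 + 6.69*v^2 - 8.28*v + 3.3)/(1.13*v^2 + 2.18*v - 1.23)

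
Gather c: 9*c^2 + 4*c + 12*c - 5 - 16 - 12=9*c^2 + 16*c - 33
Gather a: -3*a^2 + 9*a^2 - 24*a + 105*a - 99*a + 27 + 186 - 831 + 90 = 6*a^2 - 18*a - 528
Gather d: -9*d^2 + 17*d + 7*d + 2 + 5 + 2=-9*d^2 + 24*d + 9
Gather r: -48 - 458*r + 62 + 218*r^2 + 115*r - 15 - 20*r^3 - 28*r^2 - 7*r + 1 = -20*r^3 + 190*r^2 - 350*r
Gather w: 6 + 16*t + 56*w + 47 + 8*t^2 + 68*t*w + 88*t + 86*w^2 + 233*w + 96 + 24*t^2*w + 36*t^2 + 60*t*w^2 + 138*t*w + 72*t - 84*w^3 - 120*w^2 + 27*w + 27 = 44*t^2 + 176*t - 84*w^3 + w^2*(60*t - 34) + w*(24*t^2 + 206*t + 316) + 176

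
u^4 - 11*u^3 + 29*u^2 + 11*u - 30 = (u - 6)*(u - 5)*(u - 1)*(u + 1)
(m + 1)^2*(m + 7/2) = m^3 + 11*m^2/2 + 8*m + 7/2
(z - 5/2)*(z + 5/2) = z^2 - 25/4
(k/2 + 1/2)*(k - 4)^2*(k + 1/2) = k^4/2 - 13*k^3/4 + 9*k^2/4 + 10*k + 4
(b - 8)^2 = b^2 - 16*b + 64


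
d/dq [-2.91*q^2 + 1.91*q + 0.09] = 1.91 - 5.82*q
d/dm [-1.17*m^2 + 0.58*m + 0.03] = 0.58 - 2.34*m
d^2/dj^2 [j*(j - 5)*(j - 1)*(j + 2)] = 12*j^2 - 24*j - 14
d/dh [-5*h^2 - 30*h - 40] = -10*h - 30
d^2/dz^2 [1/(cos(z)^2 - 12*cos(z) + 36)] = 2*(-6*cos(z) - cos(2*z) + 2)/(cos(z) - 6)^4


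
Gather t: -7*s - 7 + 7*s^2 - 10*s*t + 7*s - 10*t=7*s^2 + t*(-10*s - 10) - 7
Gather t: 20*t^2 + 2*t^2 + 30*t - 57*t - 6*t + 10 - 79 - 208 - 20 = 22*t^2 - 33*t - 297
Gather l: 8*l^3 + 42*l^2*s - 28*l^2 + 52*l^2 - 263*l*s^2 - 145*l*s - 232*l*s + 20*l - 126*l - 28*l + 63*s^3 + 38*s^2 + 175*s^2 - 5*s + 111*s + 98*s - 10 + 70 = 8*l^3 + l^2*(42*s + 24) + l*(-263*s^2 - 377*s - 134) + 63*s^3 + 213*s^2 + 204*s + 60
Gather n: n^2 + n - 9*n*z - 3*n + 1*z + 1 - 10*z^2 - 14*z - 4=n^2 + n*(-9*z - 2) - 10*z^2 - 13*z - 3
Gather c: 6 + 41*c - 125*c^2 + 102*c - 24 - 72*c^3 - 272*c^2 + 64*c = -72*c^3 - 397*c^2 + 207*c - 18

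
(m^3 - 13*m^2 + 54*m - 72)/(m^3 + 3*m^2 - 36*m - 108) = (m^2 - 7*m + 12)/(m^2 + 9*m + 18)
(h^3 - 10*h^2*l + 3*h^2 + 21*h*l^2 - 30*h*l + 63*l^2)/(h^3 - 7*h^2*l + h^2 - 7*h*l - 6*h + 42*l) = (h - 3*l)/(h - 2)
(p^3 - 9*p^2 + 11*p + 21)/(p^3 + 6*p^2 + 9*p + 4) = (p^2 - 10*p + 21)/(p^2 + 5*p + 4)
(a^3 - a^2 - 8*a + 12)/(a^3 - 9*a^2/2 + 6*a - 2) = 2*(a + 3)/(2*a - 1)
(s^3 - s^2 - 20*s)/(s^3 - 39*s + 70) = s*(s + 4)/(s^2 + 5*s - 14)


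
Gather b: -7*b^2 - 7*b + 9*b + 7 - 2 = -7*b^2 + 2*b + 5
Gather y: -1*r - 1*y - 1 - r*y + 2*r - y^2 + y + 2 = -r*y + r - y^2 + 1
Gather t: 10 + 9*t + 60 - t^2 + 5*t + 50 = -t^2 + 14*t + 120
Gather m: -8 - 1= -9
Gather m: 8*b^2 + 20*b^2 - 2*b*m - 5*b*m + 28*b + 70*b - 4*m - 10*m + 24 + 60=28*b^2 + 98*b + m*(-7*b - 14) + 84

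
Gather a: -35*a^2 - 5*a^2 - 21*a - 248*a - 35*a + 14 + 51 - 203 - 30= -40*a^2 - 304*a - 168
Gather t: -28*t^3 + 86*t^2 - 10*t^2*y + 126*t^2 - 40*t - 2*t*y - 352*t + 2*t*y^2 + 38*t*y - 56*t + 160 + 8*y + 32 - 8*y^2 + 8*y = -28*t^3 + t^2*(212 - 10*y) + t*(2*y^2 + 36*y - 448) - 8*y^2 + 16*y + 192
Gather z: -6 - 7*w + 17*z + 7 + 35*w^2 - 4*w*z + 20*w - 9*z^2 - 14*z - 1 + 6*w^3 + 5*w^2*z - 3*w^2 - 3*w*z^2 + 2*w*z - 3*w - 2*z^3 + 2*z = 6*w^3 + 32*w^2 + 10*w - 2*z^3 + z^2*(-3*w - 9) + z*(5*w^2 - 2*w + 5)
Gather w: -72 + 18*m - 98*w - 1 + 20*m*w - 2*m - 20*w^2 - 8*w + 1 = 16*m - 20*w^2 + w*(20*m - 106) - 72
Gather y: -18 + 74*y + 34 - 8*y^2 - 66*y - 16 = -8*y^2 + 8*y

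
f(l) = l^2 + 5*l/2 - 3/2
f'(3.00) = 8.50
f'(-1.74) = -0.98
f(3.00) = 15.00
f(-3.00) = 0.00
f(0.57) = 0.25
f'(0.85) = 4.20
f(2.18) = 8.70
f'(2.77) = 8.04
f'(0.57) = 3.64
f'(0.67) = 3.84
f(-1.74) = -2.82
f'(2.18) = 6.86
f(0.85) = 1.35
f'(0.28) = 3.06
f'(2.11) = 6.72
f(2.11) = 8.23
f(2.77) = 13.10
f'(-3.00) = -3.50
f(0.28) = -0.72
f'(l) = 2*l + 5/2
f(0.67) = 0.62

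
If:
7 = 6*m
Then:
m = 7/6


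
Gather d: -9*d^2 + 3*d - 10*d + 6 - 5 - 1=-9*d^2 - 7*d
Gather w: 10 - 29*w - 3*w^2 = -3*w^2 - 29*w + 10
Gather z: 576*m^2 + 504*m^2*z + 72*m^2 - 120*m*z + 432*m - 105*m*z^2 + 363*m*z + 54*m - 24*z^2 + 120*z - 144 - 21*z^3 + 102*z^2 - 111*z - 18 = 648*m^2 + 486*m - 21*z^3 + z^2*(78 - 105*m) + z*(504*m^2 + 243*m + 9) - 162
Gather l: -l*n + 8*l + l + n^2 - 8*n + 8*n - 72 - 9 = l*(9 - n) + n^2 - 81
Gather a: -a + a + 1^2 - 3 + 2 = 0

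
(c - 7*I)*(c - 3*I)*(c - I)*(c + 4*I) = c^4 - 7*I*c^3 + 13*c^2 - 103*I*c - 84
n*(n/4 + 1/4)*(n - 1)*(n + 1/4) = n^4/4 + n^3/16 - n^2/4 - n/16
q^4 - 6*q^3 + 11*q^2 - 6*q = q*(q - 3)*(q - 2)*(q - 1)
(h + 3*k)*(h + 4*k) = h^2 + 7*h*k + 12*k^2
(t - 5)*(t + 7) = t^2 + 2*t - 35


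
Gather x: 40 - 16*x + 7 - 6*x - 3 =44 - 22*x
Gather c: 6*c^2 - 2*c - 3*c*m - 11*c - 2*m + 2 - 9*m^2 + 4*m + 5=6*c^2 + c*(-3*m - 13) - 9*m^2 + 2*m + 7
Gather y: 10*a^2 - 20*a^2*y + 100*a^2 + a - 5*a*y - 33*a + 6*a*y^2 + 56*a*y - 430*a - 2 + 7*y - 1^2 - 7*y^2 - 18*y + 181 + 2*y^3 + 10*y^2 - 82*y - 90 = 110*a^2 - 462*a + 2*y^3 + y^2*(6*a + 3) + y*(-20*a^2 + 51*a - 93) + 88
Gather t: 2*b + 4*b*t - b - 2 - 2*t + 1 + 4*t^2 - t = b + 4*t^2 + t*(4*b - 3) - 1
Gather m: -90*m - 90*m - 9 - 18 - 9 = -180*m - 36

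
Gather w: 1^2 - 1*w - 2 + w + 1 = 0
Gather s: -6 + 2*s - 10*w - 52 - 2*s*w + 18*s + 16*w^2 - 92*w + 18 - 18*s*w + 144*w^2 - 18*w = s*(20 - 20*w) + 160*w^2 - 120*w - 40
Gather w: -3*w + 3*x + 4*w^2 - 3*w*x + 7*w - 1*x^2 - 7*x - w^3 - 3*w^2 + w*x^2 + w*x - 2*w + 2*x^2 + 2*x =-w^3 + w^2 + w*(x^2 - 2*x + 2) + x^2 - 2*x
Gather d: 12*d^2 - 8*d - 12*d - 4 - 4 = 12*d^2 - 20*d - 8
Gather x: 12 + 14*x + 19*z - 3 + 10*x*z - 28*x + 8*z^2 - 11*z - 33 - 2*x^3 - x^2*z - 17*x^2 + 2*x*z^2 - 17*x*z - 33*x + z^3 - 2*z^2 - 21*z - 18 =-2*x^3 + x^2*(-z - 17) + x*(2*z^2 - 7*z - 47) + z^3 + 6*z^2 - 13*z - 42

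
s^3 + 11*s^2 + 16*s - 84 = (s - 2)*(s + 6)*(s + 7)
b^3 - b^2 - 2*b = b*(b - 2)*(b + 1)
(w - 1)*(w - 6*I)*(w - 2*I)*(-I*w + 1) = -I*w^4 - 7*w^3 + I*w^3 + 7*w^2 + 4*I*w^2 - 12*w - 4*I*w + 12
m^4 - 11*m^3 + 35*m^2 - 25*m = m*(m - 5)^2*(m - 1)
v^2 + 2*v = v*(v + 2)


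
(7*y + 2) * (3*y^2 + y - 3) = 21*y^3 + 13*y^2 - 19*y - 6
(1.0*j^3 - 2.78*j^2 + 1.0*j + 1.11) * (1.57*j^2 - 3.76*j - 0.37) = 1.57*j^5 - 8.1246*j^4 + 11.6528*j^3 - 0.9887*j^2 - 4.5436*j - 0.4107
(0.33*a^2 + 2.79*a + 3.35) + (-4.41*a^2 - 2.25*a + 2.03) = -4.08*a^2 + 0.54*a + 5.38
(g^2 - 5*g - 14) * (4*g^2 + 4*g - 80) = 4*g^4 - 16*g^3 - 156*g^2 + 344*g + 1120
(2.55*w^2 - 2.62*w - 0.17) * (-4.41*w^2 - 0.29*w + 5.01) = -11.2455*w^4 + 10.8147*w^3 + 14.285*w^2 - 13.0769*w - 0.8517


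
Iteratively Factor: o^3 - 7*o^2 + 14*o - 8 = (o - 4)*(o^2 - 3*o + 2) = (o - 4)*(o - 2)*(o - 1)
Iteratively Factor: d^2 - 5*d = (d - 5)*(d)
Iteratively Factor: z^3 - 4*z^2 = (z)*(z^2 - 4*z) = z^2*(z - 4)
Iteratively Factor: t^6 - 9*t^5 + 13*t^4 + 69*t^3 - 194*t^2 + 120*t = (t + 3)*(t^5 - 12*t^4 + 49*t^3 - 78*t^2 + 40*t) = (t - 5)*(t + 3)*(t^4 - 7*t^3 + 14*t^2 - 8*t) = t*(t - 5)*(t + 3)*(t^3 - 7*t^2 + 14*t - 8) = t*(t - 5)*(t - 1)*(t + 3)*(t^2 - 6*t + 8) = t*(t - 5)*(t - 2)*(t - 1)*(t + 3)*(t - 4)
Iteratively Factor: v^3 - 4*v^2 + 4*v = (v)*(v^2 - 4*v + 4) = v*(v - 2)*(v - 2)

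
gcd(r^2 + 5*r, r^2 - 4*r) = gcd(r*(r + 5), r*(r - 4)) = r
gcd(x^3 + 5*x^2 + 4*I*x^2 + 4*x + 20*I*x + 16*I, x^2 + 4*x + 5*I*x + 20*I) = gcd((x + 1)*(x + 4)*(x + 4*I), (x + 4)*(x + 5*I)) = x + 4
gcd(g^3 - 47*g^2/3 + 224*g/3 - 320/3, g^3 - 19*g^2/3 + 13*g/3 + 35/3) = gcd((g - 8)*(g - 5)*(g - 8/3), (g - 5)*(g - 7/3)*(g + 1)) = g - 5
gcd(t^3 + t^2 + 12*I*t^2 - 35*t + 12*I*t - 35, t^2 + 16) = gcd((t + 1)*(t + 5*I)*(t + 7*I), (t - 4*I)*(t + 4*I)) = 1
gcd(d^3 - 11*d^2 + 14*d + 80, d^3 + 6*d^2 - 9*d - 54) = 1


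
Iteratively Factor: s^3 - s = (s - 1)*(s^2 + s) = s*(s - 1)*(s + 1)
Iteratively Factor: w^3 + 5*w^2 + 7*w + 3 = (w + 1)*(w^2 + 4*w + 3) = (w + 1)*(w + 3)*(w + 1)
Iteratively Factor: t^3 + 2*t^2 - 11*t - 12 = (t - 3)*(t^2 + 5*t + 4) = (t - 3)*(t + 4)*(t + 1)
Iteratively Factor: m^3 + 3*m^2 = (m)*(m^2 + 3*m) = m*(m + 3)*(m)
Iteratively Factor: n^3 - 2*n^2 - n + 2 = (n + 1)*(n^2 - 3*n + 2) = (n - 2)*(n + 1)*(n - 1)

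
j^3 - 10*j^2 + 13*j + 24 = (j - 8)*(j - 3)*(j + 1)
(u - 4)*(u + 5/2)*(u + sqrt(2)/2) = u^3 - 3*u^2/2 + sqrt(2)*u^2/2 - 10*u - 3*sqrt(2)*u/4 - 5*sqrt(2)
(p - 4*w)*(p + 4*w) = p^2 - 16*w^2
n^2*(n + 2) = n^3 + 2*n^2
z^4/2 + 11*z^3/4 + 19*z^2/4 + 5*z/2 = z*(z/2 + 1/2)*(z + 2)*(z + 5/2)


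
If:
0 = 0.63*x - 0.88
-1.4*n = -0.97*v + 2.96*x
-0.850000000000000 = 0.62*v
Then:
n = -3.90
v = -1.37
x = 1.40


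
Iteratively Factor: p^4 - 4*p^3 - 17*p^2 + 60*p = (p - 5)*(p^3 + p^2 - 12*p) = (p - 5)*(p + 4)*(p^2 - 3*p) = p*(p - 5)*(p + 4)*(p - 3)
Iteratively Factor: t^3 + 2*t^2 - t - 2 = (t - 1)*(t^2 + 3*t + 2) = (t - 1)*(t + 2)*(t + 1)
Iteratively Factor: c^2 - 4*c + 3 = (c - 3)*(c - 1)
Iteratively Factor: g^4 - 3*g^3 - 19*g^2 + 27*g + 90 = (g - 5)*(g^3 + 2*g^2 - 9*g - 18) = (g - 5)*(g - 3)*(g^2 + 5*g + 6) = (g - 5)*(g - 3)*(g + 3)*(g + 2)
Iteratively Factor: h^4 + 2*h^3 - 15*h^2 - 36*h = (h + 3)*(h^3 - h^2 - 12*h) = (h - 4)*(h + 3)*(h^2 + 3*h) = h*(h - 4)*(h + 3)*(h + 3)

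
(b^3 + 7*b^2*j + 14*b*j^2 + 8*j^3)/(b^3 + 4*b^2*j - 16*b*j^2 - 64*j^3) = (b^2 + 3*b*j + 2*j^2)/(b^2 - 16*j^2)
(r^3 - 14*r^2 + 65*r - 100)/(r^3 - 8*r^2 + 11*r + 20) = (r - 5)/(r + 1)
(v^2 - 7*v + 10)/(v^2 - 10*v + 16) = (v - 5)/(v - 8)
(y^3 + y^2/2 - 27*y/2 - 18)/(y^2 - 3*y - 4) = (2*y^2 + 9*y + 9)/(2*(y + 1))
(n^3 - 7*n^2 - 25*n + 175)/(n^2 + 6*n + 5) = (n^2 - 12*n + 35)/(n + 1)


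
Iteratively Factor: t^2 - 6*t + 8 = (t - 4)*(t - 2)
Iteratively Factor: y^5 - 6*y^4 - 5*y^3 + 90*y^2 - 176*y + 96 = (y - 4)*(y^4 - 2*y^3 - 13*y^2 + 38*y - 24) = (y - 4)*(y - 1)*(y^3 - y^2 - 14*y + 24) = (y - 4)*(y - 1)*(y + 4)*(y^2 - 5*y + 6) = (y - 4)*(y - 3)*(y - 1)*(y + 4)*(y - 2)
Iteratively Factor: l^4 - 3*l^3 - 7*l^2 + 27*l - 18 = (l - 3)*(l^3 - 7*l + 6) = (l - 3)*(l - 1)*(l^2 + l - 6) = (l - 3)*(l - 2)*(l - 1)*(l + 3)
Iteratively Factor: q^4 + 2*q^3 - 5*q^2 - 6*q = (q)*(q^3 + 2*q^2 - 5*q - 6) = q*(q + 1)*(q^2 + q - 6) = q*(q - 2)*(q + 1)*(q + 3)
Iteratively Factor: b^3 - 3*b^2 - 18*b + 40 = (b - 5)*(b^2 + 2*b - 8) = (b - 5)*(b - 2)*(b + 4)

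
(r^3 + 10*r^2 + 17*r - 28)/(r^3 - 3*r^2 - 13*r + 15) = (r^2 + 11*r + 28)/(r^2 - 2*r - 15)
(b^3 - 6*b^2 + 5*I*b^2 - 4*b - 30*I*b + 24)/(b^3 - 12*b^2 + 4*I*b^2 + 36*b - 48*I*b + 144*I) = (b + I)/(b - 6)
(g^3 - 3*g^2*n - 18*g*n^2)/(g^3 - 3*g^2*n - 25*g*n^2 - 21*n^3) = g*(g - 6*n)/(g^2 - 6*g*n - 7*n^2)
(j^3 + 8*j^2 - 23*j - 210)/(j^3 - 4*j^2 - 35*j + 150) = (j + 7)/(j - 5)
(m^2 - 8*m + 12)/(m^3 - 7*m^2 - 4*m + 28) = (m - 6)/(m^2 - 5*m - 14)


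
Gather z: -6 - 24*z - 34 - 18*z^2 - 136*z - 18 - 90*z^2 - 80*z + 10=-108*z^2 - 240*z - 48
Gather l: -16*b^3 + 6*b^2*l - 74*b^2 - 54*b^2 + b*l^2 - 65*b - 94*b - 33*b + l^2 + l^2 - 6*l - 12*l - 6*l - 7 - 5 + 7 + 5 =-16*b^3 - 128*b^2 - 192*b + l^2*(b + 2) + l*(6*b^2 - 24)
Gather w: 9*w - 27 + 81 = 9*w + 54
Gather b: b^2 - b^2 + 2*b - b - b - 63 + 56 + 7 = 0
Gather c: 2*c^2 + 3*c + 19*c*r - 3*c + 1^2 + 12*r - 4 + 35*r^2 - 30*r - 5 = 2*c^2 + 19*c*r + 35*r^2 - 18*r - 8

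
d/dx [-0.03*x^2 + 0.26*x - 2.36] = 0.26 - 0.06*x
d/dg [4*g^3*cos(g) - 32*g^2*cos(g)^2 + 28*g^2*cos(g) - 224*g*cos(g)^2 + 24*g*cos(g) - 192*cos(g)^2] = -4*g^3*sin(g) - 28*g^2*sin(g) + 32*g^2*sin(2*g) + 12*g^2*cos(g) - 24*g*sin(g) + 224*g*sin(2*g) - 64*g*cos(g)^2 + 56*g*cos(g) + 192*sin(2*g) - 224*cos(g)^2 + 24*cos(g)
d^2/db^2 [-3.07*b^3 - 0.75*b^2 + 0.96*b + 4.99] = -18.42*b - 1.5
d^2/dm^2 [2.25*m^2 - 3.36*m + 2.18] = 4.50000000000000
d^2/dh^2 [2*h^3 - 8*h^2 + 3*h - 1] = 12*h - 16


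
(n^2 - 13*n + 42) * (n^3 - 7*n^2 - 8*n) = n^5 - 20*n^4 + 125*n^3 - 190*n^2 - 336*n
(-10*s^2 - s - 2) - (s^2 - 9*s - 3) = -11*s^2 + 8*s + 1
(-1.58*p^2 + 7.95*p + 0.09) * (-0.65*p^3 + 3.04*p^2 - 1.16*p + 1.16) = 1.027*p^5 - 9.9707*p^4 + 25.9423*p^3 - 10.7812*p^2 + 9.1176*p + 0.1044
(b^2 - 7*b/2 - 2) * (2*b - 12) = 2*b^3 - 19*b^2 + 38*b + 24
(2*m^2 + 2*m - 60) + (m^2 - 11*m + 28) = 3*m^2 - 9*m - 32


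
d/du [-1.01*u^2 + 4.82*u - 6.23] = 4.82 - 2.02*u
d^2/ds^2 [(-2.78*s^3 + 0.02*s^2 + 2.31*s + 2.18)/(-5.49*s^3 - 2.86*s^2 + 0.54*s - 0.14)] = (-2.27373675443232e-13*s^7 - 88.505388*s^6 - 368.292258*s^5 - 1032.082668*s^4 - 599.602532*s^3 - 48.119568*s^2 + 36.130512*s + 0.124312)/(165.469149*s^9 + 258.602058*s^8 + 85.89105*s^7 - 14.820038*s^6 + 4.740876*s^5 + 3.447096*s^4 - 1.131948*s^3 + 0.29064*s^2 - 0.031752*s + 0.002744)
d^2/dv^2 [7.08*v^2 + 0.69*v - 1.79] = 14.1600000000000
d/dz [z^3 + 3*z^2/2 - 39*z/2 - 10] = 3*z^2 + 3*z - 39/2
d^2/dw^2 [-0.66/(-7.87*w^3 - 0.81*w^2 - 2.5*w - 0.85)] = (-(31.1652*w + 1.0692)*(7.87*w^3 + 0.81*w^2 + 2.5*w + 0.85) + 0.66*(23.61*w^2 + 1.62*w + 2.5)*(47.22*w^2 + 3.24*w + 5.0))/(7.87*w^3 + 0.81*w^2 + 2.5*w + 0.85)^3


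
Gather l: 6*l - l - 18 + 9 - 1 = 5*l - 10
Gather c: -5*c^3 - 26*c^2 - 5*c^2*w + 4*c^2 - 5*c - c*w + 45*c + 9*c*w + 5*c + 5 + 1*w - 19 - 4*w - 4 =-5*c^3 + c^2*(-5*w - 22) + c*(8*w + 45) - 3*w - 18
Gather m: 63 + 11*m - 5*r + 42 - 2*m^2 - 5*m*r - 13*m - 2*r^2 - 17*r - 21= -2*m^2 + m*(-5*r - 2) - 2*r^2 - 22*r + 84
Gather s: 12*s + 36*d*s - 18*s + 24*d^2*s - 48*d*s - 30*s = s*(24*d^2 - 12*d - 36)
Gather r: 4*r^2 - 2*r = 4*r^2 - 2*r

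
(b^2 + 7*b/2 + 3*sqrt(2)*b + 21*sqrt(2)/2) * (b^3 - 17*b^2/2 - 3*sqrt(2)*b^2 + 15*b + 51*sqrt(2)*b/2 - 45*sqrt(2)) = b^5 - 5*b^4 - 131*b^3/4 + 285*b^2/2 + 531*b/2 - 945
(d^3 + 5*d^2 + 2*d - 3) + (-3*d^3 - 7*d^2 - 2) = -2*d^3 - 2*d^2 + 2*d - 5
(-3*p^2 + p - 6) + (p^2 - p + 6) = -2*p^2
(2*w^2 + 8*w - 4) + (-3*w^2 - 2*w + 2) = -w^2 + 6*w - 2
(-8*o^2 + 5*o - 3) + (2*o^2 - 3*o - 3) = -6*o^2 + 2*o - 6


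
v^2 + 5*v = v*(v + 5)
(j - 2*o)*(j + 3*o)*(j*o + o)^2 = j^4*o^2 + j^3*o^3 + 2*j^3*o^2 - 6*j^2*o^4 + 2*j^2*o^3 + j^2*o^2 - 12*j*o^4 + j*o^3 - 6*o^4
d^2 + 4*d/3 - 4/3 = (d - 2/3)*(d + 2)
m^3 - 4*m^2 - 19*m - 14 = (m - 7)*(m + 1)*(m + 2)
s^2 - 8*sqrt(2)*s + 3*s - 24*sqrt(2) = (s + 3)*(s - 8*sqrt(2))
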